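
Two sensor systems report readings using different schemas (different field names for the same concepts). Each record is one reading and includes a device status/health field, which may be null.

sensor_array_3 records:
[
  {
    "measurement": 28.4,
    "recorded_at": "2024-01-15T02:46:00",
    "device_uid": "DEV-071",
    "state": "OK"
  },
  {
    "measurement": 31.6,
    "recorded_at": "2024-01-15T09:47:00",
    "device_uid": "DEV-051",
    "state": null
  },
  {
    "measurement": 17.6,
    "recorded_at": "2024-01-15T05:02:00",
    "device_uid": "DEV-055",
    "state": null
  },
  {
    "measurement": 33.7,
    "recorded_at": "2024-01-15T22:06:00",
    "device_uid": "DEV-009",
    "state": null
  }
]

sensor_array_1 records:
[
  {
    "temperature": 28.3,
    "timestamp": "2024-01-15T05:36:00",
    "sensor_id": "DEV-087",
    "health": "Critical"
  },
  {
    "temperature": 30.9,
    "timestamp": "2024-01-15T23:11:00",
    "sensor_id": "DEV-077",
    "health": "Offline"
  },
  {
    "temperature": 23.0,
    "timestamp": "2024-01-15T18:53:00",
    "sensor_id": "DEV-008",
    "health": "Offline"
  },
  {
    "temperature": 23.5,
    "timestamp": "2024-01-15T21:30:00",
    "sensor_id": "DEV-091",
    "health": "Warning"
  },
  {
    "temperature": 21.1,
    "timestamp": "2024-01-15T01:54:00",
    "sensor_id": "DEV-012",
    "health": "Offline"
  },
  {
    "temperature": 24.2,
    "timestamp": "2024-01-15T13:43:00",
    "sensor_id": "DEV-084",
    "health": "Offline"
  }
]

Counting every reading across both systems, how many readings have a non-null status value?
7

Schema mapping: "state" (sensor_array_3) = "health" (sensor_array_1) = status

Non-null in sensor_array_3: 1
Non-null in sensor_array_1: 6

Total non-null: 1 + 6 = 7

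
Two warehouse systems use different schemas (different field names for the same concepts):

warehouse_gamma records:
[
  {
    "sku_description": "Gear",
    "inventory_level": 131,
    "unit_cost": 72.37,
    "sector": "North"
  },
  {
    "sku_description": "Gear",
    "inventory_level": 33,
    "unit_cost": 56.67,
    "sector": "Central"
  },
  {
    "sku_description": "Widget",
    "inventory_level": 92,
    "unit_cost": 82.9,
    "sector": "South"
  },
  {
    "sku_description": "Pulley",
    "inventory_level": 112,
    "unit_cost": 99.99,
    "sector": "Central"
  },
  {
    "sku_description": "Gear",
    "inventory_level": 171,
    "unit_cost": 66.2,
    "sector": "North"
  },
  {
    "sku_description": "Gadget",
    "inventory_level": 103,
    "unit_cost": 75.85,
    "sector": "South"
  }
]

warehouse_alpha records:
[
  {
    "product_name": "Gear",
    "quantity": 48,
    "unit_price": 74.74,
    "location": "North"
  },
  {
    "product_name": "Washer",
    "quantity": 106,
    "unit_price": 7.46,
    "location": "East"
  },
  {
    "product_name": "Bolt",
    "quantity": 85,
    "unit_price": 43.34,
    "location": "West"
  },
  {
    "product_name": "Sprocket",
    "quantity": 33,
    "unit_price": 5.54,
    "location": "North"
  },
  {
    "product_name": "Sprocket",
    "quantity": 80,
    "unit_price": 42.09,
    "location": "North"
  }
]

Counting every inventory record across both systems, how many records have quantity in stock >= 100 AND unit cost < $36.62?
1

Schema mappings:
- "inventory_level" (warehouse_gamma) = "quantity" (warehouse_alpha) = quantity
- "unit_cost" (warehouse_gamma) = "unit_price" (warehouse_alpha) = unit cost

Records meeting both conditions in warehouse_gamma: 0
Records meeting both conditions in warehouse_alpha: 1

Total: 0 + 1 = 1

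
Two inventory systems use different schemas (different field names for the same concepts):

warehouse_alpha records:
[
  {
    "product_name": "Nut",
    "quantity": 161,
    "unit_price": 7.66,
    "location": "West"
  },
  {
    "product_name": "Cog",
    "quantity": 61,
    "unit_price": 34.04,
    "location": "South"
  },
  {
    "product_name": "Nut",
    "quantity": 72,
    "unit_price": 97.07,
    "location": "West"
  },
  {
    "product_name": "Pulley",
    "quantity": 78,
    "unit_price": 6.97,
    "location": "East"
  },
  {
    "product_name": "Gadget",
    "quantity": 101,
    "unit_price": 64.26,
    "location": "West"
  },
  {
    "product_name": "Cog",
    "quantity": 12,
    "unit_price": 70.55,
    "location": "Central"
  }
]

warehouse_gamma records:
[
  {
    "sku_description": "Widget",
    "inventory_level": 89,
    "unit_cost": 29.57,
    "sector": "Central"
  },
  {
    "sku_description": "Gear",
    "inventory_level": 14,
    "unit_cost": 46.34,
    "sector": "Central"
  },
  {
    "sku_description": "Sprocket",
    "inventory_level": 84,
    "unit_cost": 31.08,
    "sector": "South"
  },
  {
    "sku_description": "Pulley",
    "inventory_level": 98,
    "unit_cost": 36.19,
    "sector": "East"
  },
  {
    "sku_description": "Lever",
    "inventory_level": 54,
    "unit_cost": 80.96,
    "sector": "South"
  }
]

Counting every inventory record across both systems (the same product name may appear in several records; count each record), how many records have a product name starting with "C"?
2

Schema mapping: "product_name" (warehouse_alpha) = "sku_description" (warehouse_gamma) = product name

Records with product name starting with "C" in warehouse_alpha: 2
Records with product name starting with "C" in warehouse_gamma: 0

Total: 2 + 0 = 2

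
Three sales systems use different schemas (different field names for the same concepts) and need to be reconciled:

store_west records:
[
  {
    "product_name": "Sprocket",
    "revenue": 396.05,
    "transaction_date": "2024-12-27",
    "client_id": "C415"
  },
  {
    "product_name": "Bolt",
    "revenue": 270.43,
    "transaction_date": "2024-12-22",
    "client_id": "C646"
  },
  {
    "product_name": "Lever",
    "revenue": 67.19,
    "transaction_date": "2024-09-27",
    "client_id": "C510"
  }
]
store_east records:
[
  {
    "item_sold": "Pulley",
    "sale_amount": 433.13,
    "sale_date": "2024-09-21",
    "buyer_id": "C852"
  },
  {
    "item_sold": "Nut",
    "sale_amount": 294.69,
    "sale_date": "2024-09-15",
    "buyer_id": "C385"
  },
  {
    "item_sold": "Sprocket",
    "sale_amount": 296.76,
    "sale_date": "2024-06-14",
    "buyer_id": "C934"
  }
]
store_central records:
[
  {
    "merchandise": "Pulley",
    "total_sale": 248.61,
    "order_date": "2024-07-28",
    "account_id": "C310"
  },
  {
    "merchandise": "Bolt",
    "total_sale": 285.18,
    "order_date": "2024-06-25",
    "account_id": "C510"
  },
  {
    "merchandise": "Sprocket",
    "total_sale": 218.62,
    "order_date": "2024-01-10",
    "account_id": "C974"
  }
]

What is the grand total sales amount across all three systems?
2510.66

Schema reconciliation - all amount fields map to sale amount:

store_west (revenue): 733.67
store_east (sale_amount): 1024.58
store_central (total_sale): 752.41

Grand total: 2510.66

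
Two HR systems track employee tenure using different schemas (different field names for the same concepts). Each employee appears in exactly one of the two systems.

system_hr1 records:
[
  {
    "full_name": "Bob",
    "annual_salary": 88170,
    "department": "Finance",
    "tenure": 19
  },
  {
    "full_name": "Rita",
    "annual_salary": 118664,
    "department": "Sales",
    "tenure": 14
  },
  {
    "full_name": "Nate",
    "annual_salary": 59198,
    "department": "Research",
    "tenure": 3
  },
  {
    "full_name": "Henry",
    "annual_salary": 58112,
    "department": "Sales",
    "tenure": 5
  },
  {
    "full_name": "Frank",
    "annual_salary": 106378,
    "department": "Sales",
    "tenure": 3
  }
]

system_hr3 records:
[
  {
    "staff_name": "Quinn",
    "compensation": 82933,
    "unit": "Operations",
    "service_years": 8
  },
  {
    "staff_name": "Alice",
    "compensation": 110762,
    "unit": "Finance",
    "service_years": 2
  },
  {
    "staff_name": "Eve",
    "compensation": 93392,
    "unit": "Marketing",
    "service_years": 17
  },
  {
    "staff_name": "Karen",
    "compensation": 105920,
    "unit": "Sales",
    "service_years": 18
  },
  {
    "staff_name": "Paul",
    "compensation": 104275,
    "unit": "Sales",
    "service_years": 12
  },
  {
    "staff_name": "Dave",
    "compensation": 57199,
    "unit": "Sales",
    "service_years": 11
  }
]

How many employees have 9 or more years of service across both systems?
6

Reconcile schemas: "tenure" (system_hr1) = "service_years" (system_hr3) = years of service

From system_hr1: 2 employees with >= 9 years
From system_hr3: 4 employees with >= 9 years

Total: 2 + 4 = 6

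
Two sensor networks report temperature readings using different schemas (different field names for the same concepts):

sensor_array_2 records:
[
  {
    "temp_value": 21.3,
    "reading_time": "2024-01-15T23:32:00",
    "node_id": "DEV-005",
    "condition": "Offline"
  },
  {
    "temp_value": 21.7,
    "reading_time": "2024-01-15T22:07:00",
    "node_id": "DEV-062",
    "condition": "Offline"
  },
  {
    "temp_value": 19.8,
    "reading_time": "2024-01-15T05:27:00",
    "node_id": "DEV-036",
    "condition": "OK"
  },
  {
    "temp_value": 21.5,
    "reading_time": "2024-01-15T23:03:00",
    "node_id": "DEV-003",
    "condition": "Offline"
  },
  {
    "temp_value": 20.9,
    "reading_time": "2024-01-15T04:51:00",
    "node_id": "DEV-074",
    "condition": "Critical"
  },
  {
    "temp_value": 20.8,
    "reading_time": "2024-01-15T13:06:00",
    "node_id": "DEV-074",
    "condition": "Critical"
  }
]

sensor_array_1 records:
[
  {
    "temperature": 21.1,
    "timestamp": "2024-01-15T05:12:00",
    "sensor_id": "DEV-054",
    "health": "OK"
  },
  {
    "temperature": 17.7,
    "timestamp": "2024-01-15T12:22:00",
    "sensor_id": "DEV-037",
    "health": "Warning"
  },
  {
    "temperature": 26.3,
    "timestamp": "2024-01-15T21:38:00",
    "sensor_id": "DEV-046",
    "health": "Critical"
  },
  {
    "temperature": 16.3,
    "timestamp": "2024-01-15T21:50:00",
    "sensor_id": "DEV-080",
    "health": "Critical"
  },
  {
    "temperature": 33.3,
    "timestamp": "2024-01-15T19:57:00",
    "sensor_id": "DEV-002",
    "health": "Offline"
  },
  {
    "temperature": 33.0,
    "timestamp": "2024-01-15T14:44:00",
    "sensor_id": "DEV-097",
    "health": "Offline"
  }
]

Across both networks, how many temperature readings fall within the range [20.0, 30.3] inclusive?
7

Schema mapping: "temp_value" (sensor_array_2) = "temperature" (sensor_array_1) = temperature

Readings in [20.0, 30.3] from sensor_array_2: 5
Readings in [20.0, 30.3] from sensor_array_1: 2

Total count: 5 + 2 = 7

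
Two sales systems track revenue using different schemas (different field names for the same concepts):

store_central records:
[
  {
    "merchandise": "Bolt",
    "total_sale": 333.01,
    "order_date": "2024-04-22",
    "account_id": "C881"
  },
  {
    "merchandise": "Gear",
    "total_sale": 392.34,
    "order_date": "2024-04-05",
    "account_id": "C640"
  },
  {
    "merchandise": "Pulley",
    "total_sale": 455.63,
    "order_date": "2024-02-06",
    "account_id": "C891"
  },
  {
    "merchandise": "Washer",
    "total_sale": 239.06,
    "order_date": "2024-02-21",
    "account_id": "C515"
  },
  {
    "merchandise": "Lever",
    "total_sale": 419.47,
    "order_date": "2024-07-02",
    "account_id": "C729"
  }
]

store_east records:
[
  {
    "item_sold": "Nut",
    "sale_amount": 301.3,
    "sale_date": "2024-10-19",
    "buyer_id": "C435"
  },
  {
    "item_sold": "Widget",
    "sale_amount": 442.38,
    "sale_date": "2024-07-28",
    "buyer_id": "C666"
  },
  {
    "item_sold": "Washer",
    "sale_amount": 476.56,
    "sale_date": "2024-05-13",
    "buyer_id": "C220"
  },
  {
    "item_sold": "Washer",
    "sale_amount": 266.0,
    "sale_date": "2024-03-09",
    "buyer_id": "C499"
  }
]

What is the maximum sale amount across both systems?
476.56

Reconcile: "total_sale" (store_central) = "sale_amount" (store_east) = sale amount

Maximum in store_central: 455.63
Maximum in store_east: 476.56

Overall maximum: max(455.63, 476.56) = 476.56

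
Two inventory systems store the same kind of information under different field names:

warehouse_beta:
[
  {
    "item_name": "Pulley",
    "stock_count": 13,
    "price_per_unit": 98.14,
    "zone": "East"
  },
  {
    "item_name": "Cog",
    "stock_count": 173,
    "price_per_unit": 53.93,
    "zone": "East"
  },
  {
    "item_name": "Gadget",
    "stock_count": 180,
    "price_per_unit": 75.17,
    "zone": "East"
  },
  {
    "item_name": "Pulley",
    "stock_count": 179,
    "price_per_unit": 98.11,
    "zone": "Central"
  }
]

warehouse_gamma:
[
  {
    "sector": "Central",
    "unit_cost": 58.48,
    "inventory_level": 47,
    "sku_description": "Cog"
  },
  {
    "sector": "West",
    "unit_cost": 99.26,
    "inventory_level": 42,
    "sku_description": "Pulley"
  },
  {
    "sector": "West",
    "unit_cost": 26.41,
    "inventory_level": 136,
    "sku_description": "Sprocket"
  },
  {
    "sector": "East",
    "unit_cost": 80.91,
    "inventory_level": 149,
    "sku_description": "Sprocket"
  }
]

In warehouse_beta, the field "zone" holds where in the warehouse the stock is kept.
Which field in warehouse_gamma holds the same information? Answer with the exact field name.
sector

In warehouse_beta, "zone" holds where in the warehouse the stock is kept.
The fields in warehouse_gamma are: "sector", "unit_cost", "inventory_level", "sku_description".
"sector" is the match: the name refers to the same concept and its values are area labels (e.g. 'Central', 'East').
The other fields ("unit_cost", "inventory_level", "sku_description") hold different kinds of data.

So "zone" in warehouse_beta corresponds to "sector" in warehouse_gamma.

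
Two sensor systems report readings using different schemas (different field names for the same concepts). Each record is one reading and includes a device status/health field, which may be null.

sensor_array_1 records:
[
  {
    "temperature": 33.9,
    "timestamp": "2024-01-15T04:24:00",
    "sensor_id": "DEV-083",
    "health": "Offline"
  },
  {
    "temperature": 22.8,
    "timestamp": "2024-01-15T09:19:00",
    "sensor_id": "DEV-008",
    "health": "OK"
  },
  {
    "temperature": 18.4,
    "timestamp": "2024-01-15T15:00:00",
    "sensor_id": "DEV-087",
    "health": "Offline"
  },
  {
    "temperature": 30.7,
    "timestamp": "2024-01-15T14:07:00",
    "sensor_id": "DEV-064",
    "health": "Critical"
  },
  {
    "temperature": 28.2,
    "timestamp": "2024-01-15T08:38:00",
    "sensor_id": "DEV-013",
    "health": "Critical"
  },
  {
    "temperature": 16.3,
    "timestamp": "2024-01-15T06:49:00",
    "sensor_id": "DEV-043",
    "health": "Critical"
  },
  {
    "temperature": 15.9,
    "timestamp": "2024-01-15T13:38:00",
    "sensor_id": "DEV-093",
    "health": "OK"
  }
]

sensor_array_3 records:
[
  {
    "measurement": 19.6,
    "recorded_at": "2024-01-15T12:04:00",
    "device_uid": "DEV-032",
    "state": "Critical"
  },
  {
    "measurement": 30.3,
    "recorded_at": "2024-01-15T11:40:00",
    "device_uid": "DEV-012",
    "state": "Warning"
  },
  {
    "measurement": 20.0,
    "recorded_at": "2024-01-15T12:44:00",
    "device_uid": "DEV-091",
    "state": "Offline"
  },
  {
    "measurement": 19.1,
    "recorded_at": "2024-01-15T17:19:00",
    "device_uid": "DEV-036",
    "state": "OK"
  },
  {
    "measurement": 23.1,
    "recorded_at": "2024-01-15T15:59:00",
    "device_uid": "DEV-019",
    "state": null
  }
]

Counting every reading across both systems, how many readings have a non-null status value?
11

Schema mapping: "health" (sensor_array_1) = "state" (sensor_array_3) = status

Non-null in sensor_array_1: 7
Non-null in sensor_array_3: 4

Total non-null: 7 + 4 = 11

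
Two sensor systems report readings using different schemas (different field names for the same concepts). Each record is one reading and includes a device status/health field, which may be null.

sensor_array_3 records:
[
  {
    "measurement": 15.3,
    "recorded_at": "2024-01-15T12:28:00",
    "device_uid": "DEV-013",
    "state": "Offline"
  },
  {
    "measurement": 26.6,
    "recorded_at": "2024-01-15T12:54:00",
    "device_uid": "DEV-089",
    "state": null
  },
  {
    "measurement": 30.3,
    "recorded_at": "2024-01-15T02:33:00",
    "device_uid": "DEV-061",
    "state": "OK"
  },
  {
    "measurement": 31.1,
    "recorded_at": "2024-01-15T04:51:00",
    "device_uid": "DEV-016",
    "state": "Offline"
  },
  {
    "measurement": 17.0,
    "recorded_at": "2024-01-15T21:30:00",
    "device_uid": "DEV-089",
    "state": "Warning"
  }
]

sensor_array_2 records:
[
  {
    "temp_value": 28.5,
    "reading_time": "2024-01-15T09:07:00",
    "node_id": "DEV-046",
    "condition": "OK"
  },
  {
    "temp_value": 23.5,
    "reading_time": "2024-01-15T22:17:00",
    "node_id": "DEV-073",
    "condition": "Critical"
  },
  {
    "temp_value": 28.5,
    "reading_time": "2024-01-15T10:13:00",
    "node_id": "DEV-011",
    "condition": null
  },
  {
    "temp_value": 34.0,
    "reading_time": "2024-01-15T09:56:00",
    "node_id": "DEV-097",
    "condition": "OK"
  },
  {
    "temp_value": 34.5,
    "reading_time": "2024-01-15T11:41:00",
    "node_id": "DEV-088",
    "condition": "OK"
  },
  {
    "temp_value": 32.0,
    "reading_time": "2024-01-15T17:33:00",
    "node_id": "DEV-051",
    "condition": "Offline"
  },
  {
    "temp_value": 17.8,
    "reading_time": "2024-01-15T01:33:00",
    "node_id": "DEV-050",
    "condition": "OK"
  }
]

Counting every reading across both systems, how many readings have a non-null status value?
10

Schema mapping: "state" (sensor_array_3) = "condition" (sensor_array_2) = status

Non-null in sensor_array_3: 4
Non-null in sensor_array_2: 6

Total non-null: 4 + 6 = 10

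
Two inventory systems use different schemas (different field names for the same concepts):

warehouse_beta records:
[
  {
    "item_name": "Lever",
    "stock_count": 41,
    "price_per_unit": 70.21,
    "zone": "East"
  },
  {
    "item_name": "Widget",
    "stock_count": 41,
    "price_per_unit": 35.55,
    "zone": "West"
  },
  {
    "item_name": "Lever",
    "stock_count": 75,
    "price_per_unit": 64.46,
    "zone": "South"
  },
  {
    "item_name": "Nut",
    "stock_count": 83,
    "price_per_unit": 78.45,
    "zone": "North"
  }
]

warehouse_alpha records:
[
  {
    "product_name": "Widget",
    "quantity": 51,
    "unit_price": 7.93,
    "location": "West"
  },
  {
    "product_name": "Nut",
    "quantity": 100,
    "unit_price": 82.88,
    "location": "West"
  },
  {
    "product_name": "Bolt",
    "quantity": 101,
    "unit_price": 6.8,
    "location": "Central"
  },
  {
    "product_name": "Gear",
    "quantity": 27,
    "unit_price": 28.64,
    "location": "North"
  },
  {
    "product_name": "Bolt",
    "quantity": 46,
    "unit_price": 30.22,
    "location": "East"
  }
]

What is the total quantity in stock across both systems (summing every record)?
565

To reconcile these schemas, identify the field holding the quantity in stock in each system:
1. In warehouse_beta it is "stock_count"
2. In warehouse_alpha it is "quantity"

From warehouse_beta: 41 + 41 + 75 + 83 = 240
From warehouse_alpha: 51 + 100 + 101 + 27 + 46 = 325

Total: 240 + 325 = 565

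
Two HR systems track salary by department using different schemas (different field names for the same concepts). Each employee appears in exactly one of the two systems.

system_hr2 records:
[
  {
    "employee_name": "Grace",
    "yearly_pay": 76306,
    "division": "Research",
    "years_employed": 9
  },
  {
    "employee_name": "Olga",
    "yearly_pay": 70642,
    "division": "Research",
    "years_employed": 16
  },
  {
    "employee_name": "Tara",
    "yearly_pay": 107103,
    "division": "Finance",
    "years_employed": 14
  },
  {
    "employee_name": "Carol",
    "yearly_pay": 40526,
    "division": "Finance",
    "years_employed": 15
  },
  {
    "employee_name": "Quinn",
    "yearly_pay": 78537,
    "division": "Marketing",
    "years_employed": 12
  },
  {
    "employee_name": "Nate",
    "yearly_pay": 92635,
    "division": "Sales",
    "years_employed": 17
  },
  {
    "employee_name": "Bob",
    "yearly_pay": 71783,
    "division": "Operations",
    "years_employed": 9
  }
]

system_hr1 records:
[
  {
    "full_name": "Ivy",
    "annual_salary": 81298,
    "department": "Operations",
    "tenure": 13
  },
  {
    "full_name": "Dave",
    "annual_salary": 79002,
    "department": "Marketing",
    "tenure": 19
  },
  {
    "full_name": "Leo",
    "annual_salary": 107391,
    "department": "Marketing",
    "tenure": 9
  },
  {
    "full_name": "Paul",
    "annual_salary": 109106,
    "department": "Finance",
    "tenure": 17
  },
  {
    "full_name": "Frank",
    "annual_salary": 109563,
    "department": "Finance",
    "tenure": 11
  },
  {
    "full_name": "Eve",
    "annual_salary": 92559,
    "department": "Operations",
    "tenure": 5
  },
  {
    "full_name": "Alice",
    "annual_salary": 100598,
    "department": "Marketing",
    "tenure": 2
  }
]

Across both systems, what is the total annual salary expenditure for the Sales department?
92635

Schema mappings:
- "division" (system_hr2) = "department" (system_hr1) = department
- "yearly_pay" (system_hr2) = "annual_salary" (system_hr1) = salary

Sales salaries from system_hr2: 92635
Sales salaries from system_hr1: 0

Total: 92635 + 0 = 92635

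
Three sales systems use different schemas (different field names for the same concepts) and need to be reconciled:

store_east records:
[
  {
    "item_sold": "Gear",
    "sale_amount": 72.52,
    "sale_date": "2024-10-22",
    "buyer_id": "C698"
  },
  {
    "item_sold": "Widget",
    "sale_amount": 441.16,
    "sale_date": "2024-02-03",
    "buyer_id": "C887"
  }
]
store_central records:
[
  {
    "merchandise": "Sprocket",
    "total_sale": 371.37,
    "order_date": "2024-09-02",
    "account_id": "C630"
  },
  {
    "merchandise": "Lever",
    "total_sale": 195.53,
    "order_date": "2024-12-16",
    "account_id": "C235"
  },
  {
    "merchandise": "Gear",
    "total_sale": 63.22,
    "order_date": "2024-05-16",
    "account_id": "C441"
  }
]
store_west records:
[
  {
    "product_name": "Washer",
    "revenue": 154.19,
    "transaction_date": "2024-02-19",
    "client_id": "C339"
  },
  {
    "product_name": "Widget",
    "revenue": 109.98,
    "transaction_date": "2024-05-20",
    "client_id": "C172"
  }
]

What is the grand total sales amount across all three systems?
1407.97

Schema reconciliation - all amount fields map to sale amount:

store_east (sale_amount): 513.68
store_central (total_sale): 630.12
store_west (revenue): 264.17

Grand total: 1407.97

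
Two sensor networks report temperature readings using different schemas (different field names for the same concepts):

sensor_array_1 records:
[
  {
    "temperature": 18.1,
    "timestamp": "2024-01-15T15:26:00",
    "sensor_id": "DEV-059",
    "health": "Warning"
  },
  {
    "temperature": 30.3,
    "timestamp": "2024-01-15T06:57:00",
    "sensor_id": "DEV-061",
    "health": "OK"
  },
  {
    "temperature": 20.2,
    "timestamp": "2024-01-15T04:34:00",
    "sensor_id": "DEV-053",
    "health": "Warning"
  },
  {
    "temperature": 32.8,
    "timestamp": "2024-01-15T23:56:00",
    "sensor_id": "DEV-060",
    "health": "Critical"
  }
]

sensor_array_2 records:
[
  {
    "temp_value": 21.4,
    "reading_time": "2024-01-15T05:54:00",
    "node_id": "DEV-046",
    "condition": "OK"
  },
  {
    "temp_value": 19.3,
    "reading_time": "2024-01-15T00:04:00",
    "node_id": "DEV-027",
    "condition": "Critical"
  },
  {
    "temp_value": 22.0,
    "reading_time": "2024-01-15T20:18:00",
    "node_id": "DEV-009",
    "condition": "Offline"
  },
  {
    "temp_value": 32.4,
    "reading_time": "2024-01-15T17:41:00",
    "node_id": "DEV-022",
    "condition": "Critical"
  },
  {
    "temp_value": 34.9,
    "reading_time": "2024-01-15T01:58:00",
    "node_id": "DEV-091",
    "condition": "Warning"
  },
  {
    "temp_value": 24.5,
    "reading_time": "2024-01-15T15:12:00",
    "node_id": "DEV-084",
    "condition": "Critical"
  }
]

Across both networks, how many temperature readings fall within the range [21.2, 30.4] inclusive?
4

Schema mapping: "temperature" (sensor_array_1) = "temp_value" (sensor_array_2) = temperature

Readings in [21.2, 30.4] from sensor_array_1: 1
Readings in [21.2, 30.4] from sensor_array_2: 3

Total count: 1 + 3 = 4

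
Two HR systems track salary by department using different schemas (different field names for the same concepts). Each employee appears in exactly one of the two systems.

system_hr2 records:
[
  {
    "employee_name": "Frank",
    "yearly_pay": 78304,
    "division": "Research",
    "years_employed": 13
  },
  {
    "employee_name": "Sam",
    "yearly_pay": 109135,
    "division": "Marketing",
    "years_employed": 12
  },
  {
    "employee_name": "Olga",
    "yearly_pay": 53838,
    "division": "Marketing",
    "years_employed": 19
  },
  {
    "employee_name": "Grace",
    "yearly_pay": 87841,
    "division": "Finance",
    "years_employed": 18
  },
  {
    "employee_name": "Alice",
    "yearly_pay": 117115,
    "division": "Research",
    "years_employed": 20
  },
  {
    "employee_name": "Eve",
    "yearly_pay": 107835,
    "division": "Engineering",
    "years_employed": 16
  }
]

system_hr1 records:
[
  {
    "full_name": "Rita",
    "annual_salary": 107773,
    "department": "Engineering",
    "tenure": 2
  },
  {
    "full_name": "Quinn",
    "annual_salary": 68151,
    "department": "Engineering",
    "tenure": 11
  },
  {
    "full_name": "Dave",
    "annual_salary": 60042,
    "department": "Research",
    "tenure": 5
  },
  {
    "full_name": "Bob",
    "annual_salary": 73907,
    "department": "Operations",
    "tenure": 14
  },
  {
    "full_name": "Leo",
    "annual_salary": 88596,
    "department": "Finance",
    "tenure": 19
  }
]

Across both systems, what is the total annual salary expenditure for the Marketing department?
162973

Schema mappings:
- "division" (system_hr2) = "department" (system_hr1) = department
- "yearly_pay" (system_hr2) = "annual_salary" (system_hr1) = salary

Marketing salaries from system_hr2: 162973
Marketing salaries from system_hr1: 0

Total: 162973 + 0 = 162973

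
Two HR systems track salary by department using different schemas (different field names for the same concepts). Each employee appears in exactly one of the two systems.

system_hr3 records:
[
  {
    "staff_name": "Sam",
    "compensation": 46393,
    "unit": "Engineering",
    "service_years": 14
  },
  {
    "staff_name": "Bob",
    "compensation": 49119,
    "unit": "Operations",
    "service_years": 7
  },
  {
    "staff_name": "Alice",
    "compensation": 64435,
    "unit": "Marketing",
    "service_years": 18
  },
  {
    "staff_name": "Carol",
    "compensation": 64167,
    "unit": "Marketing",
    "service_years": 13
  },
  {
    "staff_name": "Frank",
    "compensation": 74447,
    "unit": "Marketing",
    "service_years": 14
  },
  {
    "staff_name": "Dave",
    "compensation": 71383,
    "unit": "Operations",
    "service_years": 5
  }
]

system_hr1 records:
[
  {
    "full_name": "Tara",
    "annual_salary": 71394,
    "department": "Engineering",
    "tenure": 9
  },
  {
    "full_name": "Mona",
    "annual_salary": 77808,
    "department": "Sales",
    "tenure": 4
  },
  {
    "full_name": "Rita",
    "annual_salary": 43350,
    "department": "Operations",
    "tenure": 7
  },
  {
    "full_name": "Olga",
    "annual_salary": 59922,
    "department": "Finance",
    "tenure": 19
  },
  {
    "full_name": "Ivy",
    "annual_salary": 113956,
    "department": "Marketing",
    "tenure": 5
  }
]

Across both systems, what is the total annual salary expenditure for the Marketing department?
317005

Schema mappings:
- "unit" (system_hr3) = "department" (system_hr1) = department
- "compensation" (system_hr3) = "annual_salary" (system_hr1) = salary

Marketing salaries from system_hr3: 203049
Marketing salaries from system_hr1: 113956

Total: 203049 + 113956 = 317005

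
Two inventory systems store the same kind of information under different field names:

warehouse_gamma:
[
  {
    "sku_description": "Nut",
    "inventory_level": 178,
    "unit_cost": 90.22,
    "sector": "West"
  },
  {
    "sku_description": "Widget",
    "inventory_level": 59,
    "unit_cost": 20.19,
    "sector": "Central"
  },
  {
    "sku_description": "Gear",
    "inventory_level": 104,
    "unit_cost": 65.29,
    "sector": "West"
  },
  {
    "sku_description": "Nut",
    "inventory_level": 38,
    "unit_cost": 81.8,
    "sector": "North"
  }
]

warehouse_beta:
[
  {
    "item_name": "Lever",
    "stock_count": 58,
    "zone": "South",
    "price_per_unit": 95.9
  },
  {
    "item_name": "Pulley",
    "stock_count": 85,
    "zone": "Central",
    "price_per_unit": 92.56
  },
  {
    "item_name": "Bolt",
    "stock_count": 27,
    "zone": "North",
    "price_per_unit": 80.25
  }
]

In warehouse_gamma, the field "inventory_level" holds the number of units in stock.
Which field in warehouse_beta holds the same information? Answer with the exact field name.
stock_count

In warehouse_gamma, "inventory_level" holds the number of units in stock.
The fields in warehouse_beta are: "item_name", "stock_count", "zone", "price_per_unit".
"stock_count" is the match: the name refers to the same concept and its values are whole-number counts (e.g. 58, 85).
The other fields ("item_name", "zone", "price_per_unit") hold different kinds of data.

So "inventory_level" in warehouse_gamma corresponds to "stock_count" in warehouse_beta.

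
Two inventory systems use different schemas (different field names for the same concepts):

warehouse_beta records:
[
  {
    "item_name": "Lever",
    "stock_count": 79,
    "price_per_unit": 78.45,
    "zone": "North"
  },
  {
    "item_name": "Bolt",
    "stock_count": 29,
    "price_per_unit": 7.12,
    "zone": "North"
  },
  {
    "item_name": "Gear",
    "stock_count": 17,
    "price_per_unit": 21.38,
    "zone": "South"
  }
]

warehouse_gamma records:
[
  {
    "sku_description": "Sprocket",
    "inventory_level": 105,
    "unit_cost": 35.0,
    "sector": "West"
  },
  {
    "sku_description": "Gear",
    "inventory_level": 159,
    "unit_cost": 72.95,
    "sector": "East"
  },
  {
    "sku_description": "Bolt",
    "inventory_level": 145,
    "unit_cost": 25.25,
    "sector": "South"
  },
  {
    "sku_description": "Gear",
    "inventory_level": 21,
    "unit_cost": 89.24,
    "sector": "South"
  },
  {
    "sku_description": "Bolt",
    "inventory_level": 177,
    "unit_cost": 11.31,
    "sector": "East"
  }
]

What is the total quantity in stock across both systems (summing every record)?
732

To reconcile these schemas, identify the field holding the quantity in stock in each system:
1. In warehouse_beta it is "stock_count"
2. In warehouse_gamma it is "inventory_level"

From warehouse_beta: 79 + 29 + 17 = 125
From warehouse_gamma: 105 + 159 + 145 + 21 + 177 = 607

Total: 125 + 607 = 732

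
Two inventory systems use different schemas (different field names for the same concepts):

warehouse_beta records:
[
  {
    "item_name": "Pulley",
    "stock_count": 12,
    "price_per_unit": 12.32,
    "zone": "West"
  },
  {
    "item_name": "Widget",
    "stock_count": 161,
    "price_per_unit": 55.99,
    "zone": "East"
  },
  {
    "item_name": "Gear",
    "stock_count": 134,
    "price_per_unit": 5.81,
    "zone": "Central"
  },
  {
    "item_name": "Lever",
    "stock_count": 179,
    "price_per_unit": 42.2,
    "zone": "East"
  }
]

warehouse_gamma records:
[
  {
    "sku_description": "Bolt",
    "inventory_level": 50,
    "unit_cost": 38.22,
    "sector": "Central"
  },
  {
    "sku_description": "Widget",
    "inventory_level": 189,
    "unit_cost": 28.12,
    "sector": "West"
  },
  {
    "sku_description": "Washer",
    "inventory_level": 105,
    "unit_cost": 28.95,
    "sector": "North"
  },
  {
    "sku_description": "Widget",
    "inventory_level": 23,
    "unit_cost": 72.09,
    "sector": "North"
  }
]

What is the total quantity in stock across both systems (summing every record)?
853

To reconcile these schemas, identify the field holding the quantity in stock in each system:
1. In warehouse_beta it is "stock_count"
2. In warehouse_gamma it is "inventory_level"

From warehouse_beta: 12 + 161 + 134 + 179 = 486
From warehouse_gamma: 50 + 189 + 105 + 23 = 367

Total: 486 + 367 = 853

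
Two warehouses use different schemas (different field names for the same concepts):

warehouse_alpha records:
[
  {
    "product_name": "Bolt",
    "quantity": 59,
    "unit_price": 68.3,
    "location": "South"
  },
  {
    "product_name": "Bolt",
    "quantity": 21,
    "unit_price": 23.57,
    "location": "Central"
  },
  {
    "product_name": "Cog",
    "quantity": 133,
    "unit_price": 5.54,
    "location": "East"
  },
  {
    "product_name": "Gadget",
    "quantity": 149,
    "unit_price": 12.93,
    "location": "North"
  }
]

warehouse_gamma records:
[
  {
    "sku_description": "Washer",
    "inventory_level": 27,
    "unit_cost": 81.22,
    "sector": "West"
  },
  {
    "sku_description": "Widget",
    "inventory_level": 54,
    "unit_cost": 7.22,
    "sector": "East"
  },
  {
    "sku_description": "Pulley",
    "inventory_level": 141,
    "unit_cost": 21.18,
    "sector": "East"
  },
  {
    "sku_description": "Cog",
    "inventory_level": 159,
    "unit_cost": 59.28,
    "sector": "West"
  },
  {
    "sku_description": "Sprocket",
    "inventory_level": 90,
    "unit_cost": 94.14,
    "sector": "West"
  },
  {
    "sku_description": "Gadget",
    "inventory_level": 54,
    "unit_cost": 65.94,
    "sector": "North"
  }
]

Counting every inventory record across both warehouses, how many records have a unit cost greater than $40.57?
5

Schema mapping: "unit_price" (warehouse_alpha) = "unit_cost" (warehouse_gamma) = unit cost

Records > $40.57 in warehouse_alpha: 1
Records > $40.57 in warehouse_gamma: 4

Total count: 1 + 4 = 5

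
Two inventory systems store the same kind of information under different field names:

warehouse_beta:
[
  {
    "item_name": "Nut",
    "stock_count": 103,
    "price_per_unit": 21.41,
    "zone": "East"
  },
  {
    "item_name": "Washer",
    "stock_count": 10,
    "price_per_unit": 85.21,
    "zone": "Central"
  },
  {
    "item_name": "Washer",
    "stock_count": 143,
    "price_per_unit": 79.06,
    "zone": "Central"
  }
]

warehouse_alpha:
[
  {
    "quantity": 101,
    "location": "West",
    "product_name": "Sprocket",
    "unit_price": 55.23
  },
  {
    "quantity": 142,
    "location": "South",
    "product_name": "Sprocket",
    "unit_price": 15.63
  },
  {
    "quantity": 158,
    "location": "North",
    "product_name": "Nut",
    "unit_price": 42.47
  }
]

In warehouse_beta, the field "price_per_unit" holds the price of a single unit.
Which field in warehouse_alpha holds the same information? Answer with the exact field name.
unit_price

In warehouse_beta, "price_per_unit" holds the price of a single unit.
The fields in warehouse_alpha are: "quantity", "location", "product_name", "unit_price".
"unit_price" is the match: the name refers to the same concept and its values are decimal currency amounts (e.g. 55.23, 15.63).
The other fields ("quantity", "location", "product_name") hold different kinds of data.

So "price_per_unit" in warehouse_beta corresponds to "unit_price" in warehouse_alpha.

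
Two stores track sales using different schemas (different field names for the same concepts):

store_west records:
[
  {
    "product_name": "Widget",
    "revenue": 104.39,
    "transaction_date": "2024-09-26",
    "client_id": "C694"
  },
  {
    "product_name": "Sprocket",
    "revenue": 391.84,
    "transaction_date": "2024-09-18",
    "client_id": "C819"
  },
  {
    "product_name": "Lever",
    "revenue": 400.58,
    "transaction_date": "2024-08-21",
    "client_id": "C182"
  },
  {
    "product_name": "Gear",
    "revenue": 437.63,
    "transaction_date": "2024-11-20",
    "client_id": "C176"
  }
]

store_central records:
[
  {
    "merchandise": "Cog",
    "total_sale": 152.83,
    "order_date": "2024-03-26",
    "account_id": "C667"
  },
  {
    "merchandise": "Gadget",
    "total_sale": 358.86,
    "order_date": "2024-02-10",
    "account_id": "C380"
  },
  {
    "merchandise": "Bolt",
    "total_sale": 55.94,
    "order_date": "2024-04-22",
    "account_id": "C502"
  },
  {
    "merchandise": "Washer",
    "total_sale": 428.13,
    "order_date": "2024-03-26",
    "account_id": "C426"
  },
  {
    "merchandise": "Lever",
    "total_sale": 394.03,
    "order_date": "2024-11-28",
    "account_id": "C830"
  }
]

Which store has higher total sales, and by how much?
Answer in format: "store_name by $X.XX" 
store_central by $55.35

Schema mapping: "revenue" (store_west) = "total_sale" (store_central) = sale amount

Total for store_west: 1334.44
Total for store_central: 1389.79

Difference: |1334.44 - 1389.79| = 55.35
store_central has higher sales by $55.35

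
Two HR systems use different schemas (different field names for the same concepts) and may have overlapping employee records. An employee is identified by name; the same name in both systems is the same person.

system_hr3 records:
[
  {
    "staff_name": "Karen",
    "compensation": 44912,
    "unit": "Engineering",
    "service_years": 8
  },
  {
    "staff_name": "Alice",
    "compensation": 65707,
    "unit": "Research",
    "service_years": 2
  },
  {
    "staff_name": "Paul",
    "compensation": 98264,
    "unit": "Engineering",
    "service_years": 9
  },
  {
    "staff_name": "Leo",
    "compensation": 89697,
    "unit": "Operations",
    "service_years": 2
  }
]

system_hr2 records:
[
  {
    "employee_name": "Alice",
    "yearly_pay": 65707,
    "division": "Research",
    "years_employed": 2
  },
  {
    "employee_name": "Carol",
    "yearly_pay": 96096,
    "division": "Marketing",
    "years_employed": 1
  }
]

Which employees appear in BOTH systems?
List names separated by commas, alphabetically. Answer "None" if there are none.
Alice

Schema mapping: "staff_name" (system_hr3) = "employee_name" (system_hr2) = employee name

Names in system_hr3: ['Alice', 'Karen', 'Leo', 'Paul']
Names in system_hr2: ['Alice', 'Carol']

Intersection: ['Alice']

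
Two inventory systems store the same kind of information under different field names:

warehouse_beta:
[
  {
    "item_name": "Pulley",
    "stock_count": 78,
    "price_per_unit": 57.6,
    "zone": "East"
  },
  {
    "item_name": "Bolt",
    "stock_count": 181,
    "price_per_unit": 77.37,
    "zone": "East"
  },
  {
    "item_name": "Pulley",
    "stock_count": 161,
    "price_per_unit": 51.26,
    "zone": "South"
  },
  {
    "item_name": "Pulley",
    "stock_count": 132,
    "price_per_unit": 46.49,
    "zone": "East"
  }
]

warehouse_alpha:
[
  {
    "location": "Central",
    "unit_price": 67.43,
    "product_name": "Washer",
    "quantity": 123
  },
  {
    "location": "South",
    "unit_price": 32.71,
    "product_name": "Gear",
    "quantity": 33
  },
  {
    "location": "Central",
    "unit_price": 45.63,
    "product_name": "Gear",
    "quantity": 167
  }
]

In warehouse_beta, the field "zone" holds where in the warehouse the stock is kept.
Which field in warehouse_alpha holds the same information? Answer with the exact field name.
location

In warehouse_beta, "zone" holds where in the warehouse the stock is kept.
The fields in warehouse_alpha are: "location", "unit_price", "product_name", "quantity".
"location" is the match: the name refers to the same concept and its values are area labels (e.g. 'Central', 'South').
The other fields ("unit_price", "product_name", "quantity") hold different kinds of data.

So "zone" in warehouse_beta corresponds to "location" in warehouse_alpha.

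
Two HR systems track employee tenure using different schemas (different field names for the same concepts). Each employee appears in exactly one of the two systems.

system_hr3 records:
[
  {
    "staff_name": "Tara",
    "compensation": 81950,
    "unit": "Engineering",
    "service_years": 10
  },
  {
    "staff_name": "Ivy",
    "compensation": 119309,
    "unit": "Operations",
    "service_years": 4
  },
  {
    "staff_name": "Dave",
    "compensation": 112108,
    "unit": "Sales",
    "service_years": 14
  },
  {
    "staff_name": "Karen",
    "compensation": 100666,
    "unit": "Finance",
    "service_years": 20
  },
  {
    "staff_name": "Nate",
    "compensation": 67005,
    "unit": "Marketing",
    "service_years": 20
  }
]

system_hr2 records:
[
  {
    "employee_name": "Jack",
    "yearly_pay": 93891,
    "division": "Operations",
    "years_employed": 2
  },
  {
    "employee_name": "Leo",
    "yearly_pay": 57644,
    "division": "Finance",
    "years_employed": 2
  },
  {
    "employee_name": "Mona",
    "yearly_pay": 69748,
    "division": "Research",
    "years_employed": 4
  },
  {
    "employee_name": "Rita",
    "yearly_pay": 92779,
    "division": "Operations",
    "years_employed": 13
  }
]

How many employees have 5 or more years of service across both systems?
5

Reconcile schemas: "service_years" (system_hr3) = "years_employed" (system_hr2) = years of service

From system_hr3: 4 employees with >= 5 years
From system_hr2: 1 employees with >= 5 years

Total: 4 + 1 = 5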